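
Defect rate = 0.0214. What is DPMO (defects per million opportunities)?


DPMO = defect_rate * 1000000 = 0.0214 * 1000000

21400


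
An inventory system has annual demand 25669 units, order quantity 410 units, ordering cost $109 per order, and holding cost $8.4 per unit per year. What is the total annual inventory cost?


TC = 25669/410 * 109 + 410/2 * 8.4

$8546.20


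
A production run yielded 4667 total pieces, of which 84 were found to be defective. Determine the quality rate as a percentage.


Formula: Quality Rate = Good Pieces / Total Pieces * 100
Good pieces = 4667 - 84 = 4583
QR = 4583 / 4667 * 100 = 98.2%

98.2%


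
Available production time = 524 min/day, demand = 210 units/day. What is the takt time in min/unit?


Formula: Takt Time = Available Production Time / Customer Demand
Takt = 524 min/day / 210 units/day
Takt = 2.5 min/unit

2.5 min/unit


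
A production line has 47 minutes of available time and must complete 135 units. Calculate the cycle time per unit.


Formula: CT = Available Time / Number of Units
CT = 47 min / 135 units
CT = 0.35 min/unit

0.35 min/unit


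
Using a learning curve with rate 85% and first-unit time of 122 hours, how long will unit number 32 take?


Formula: T_n = T_1 * (learning_rate)^(log2(n)) where learning_rate = rate/100
Doublings = log2(32) = 5
T_n = 122 * 0.85^5
T_n = 122 * 0.4437 = 54.1 hours

54.1 hours


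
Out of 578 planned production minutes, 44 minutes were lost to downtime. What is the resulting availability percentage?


Formula: Availability = (Planned Time - Downtime) / Planned Time * 100
Uptime = 578 - 44 = 534 min
Availability = 534 / 578 * 100 = 92.4%

92.4%


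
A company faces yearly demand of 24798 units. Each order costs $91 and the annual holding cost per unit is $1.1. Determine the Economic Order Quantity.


Formula: EOQ = sqrt(2 * D * S / H)
Numerator: 2 * 24798 * 91 = 4513236
2DS/H = 4513236 / 1.1 = 4102941.8
EOQ = sqrt(4102941.8) = 2025.6 units

2025.6 units


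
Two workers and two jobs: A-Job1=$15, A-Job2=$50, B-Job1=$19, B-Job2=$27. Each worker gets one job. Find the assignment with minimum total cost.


Option 1: A->1 + B->2 = $15 + $27 = $42
Option 2: A->2 + B->1 = $50 + $19 = $69
Min cost = min($42, $69) = $42

$42


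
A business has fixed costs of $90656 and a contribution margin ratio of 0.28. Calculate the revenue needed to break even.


Formula: BER = Fixed Costs / Contribution Margin Ratio
BER = $90656 / 0.28
BER = $323771.43 (to the nearest cent)

$323771.43


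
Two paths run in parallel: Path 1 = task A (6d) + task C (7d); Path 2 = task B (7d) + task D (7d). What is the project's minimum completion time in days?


Path 1 = 6 + 7 = 13 days
Path 2 = 7 + 7 = 14 days
Duration = max(13, 14) = 14 days

14 days


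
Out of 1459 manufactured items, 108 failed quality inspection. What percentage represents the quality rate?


Formula: Quality Rate = Good Pieces / Total Pieces * 100
Good pieces = 1459 - 108 = 1351
QR = 1351 / 1459 * 100 = 92.6%

92.6%


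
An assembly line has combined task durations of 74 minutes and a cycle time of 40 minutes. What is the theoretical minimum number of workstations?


Formula: N_min = ceil(Sum of Task Times / Cycle Time)
N_min = ceil(74 min / 40 min) = ceil(1.85)
N_min = 2 stations

2


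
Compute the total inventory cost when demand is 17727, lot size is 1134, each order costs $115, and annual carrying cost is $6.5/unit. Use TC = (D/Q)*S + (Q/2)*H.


TC = 17727/1134 * 115 + 1134/2 * 6.5

$5483.21


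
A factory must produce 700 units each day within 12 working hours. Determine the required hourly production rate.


Formula: Production Rate = Daily Demand / Available Hours
Rate = 700 units/day / 12 hours/day
Rate = 58.3 units/hour

58.3 units/hour


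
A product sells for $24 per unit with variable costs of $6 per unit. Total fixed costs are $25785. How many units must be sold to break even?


Formula: BEQ = Fixed Costs / (Price - Variable Cost)
Contribution margin = $24 - $6 = $18/unit
BEQ = ceil($25785 / $18/unit) = ceil(1432.5) = 1433 units

1433 units


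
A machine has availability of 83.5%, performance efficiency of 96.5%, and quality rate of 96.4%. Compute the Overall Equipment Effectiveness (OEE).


Formula: OEE = Availability * Performance * Quality / 10000
A * P = 83.5% * 96.5% / 100 = 80.58%
OEE = 80.58% * 96.4% / 100 = 77.7%

77.7%


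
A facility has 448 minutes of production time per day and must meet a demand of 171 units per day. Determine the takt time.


Formula: Takt Time = Available Production Time / Customer Demand
Takt = 448 min/day / 171 units/day
Takt = 2.62 min/unit

2.62 min/unit


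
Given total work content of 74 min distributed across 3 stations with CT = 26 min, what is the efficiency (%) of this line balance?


Formula: Efficiency = Sum of Task Times / (N_stations * CT) * 100
Total station capacity = 3 stations * 26 min = 78 min
Efficiency = 74 / 78 * 100 = 94.9%

94.9%


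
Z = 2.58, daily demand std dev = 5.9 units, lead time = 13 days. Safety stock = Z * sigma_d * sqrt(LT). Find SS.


Formula: SS = z * sigma_d * sqrt(LT)
sqrt(LT) = sqrt(13) = 3.6056
SS = 2.58 * 5.9 * 3.6056
SS = 54.9 units

54.9 units


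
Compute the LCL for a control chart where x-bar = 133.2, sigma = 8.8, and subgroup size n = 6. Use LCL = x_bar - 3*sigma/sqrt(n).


LCL = 133.2 - 3 * 8.8 / sqrt(6)

122.42


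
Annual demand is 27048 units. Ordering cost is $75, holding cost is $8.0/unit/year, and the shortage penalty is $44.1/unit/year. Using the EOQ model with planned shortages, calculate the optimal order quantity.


Formula: EOQ* = sqrt(2DS/H) * sqrt((H+P)/P)
Base EOQ = sqrt(2*27048*75/8.0) = 712.14 units
Correction = sqrt((8.0+44.1)/44.1) = 1.08692
EOQ* = 712.14 * 1.08692 = 774.0 units

774.0 units


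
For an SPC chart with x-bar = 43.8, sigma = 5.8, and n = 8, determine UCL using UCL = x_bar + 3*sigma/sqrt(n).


UCL = 43.8 + 3 * 5.8 / sqrt(8)

49.95


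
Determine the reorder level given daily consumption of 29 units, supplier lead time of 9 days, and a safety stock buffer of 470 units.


Formula: ROP = (Daily Demand * Lead Time) + Safety Stock
Demand during lead time = 29 * 9 = 261 units
ROP = 261 + 470 = 731 units

731 units


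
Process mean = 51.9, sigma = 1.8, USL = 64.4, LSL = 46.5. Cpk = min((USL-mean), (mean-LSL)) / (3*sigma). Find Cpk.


Cpu = (64.4 - 51.9) / (3 * 1.8) = 2.31
Cpl = (51.9 - 46.5) / (3 * 1.8) = 1.0
Cpk = min(2.31, 1.0) = 1.0

1.0


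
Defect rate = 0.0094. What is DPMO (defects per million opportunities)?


DPMO = defect_rate * 1000000 = 0.0094 * 1000000

9400


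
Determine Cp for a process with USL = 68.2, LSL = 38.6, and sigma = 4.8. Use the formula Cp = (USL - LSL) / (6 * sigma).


Cp = (68.2 - 38.6) / (6 * 4.8)

1.03


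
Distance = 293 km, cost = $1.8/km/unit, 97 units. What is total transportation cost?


TC = dist * cost * units = 293 * 1.8 * 97 = $51157.80

$51157.80


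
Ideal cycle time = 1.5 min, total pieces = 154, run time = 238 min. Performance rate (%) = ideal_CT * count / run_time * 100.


Formula: Performance = (Ideal CT * Total Count) / Run Time * 100
Ideal output time = 1.5 * 154 = 231.0 min
Performance = 231.0 / 238 * 100 = 97.1%

97.1%


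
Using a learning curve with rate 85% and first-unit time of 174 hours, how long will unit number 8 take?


Formula: T_n = T_1 * (learning_rate)^(log2(n)) where learning_rate = rate/100
Doublings = log2(8) = 3
T_n = 174 * 0.85^3
T_n = 174 * 0.6141 = 106.9 hours

106.9 hours


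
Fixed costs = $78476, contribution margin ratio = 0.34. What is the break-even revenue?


Formula: BER = Fixed Costs / Contribution Margin Ratio
BER = $78476 / 0.34
BER = $230811.76 (to the nearest cent)

$230811.76


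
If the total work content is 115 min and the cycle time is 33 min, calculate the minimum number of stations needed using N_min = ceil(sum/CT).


Formula: N_min = ceil(Sum of Task Times / Cycle Time)
N_min = ceil(115 min / 33 min) = ceil(3.4848)
N_min = 4 stations

4


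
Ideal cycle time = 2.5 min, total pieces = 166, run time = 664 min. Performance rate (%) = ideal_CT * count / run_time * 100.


Formula: Performance = (Ideal CT * Total Count) / Run Time * 100
Ideal output time = 2.5 * 166 = 415.0 min
Performance = 415.0 / 664 * 100 = 62.5%

62.5%


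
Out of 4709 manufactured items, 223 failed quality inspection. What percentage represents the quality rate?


Formula: Quality Rate = Good Pieces / Total Pieces * 100
Good pieces = 4709 - 223 = 4486
QR = 4486 / 4709 * 100 = 95.3%

95.3%


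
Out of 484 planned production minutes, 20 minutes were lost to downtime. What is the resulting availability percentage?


Formula: Availability = (Planned Time - Downtime) / Planned Time * 100
Uptime = 484 - 20 = 464 min
Availability = 464 / 484 * 100 = 95.9%

95.9%


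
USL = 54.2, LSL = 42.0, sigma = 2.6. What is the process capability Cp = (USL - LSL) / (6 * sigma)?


Cp = (54.2 - 42.0) / (6 * 2.6)

0.78


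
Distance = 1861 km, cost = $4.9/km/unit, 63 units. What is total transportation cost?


TC = dist * cost * units = 1861 * 4.9 * 63 = $574490.70

$574490.70


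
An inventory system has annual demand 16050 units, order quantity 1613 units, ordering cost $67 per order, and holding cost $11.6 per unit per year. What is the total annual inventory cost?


TC = 16050/1613 * 67 + 1613/2 * 11.6

$10022.08


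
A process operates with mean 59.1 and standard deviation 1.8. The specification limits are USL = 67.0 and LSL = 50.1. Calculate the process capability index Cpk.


Cpu = (67.0 - 59.1) / (3 * 1.8) = 1.46
Cpl = (59.1 - 50.1) / (3 * 1.8) = 1.67
Cpk = min(1.46, 1.67) = 1.46

1.46


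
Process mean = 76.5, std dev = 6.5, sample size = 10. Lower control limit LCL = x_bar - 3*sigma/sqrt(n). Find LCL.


LCL = 76.5 - 3 * 6.5 / sqrt(10)

70.33


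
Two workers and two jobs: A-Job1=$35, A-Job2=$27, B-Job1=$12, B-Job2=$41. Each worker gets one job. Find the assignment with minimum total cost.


Option 1: A->1 + B->2 = $35 + $41 = $76
Option 2: A->2 + B->1 = $27 + $12 = $39
Min cost = min($76, $39) = $39

$39


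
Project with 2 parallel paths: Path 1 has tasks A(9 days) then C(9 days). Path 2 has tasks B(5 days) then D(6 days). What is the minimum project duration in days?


Path 1 = 9 + 9 = 18 days
Path 2 = 5 + 6 = 11 days
Duration = max(18, 11) = 18 days

18 days


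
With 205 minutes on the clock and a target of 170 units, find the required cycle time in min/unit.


Formula: CT = Available Time / Number of Units
CT = 205 min / 170 units
CT = 1.21 min/unit

1.21 min/unit


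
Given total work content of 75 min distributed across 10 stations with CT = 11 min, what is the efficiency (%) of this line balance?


Formula: Efficiency = Sum of Task Times / (N_stations * CT) * 100
Total station capacity = 10 stations * 11 min = 110 min
Efficiency = 75 / 110 * 100 = 68.2%

68.2%


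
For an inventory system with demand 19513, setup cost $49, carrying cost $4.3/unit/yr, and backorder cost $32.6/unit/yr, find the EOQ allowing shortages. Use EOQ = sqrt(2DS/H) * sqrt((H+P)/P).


Formula: EOQ* = sqrt(2DS/H) * sqrt((H+P)/P)
Base EOQ = sqrt(2*19513*49/4.3) = 666.87 units
Correction = sqrt((4.3+32.6)/32.6) = 1.06391
EOQ* = 666.87 * 1.06391 = 709.5 units

709.5 units


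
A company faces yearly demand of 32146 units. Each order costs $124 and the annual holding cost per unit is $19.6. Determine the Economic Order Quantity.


Formula: EOQ = sqrt(2 * D * S / H)
Numerator: 2 * 32146 * 124 = 7972208
2DS/H = 7972208 / 19.6 = 406745.3
EOQ = sqrt(406745.3) = 637.8 units

637.8 units


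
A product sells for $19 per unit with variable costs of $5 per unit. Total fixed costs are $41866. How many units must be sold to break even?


Formula: BEQ = Fixed Costs / (Price - Variable Cost)
Contribution margin = $19 - $5 = $14/unit
BEQ = ceil($41866 / $14/unit) = ceil(2990.43) = 2991 units

2991 units


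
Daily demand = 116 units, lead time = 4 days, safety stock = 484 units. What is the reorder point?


Formula: ROP = (Daily Demand * Lead Time) + Safety Stock
Demand during lead time = 116 * 4 = 464 units
ROP = 464 + 484 = 948 units

948 units


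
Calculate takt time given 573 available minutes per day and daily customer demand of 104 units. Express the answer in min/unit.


Formula: Takt Time = Available Production Time / Customer Demand
Takt = 573 min/day / 104 units/day
Takt = 5.51 min/unit

5.51 min/unit


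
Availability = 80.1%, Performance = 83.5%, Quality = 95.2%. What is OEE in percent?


Formula: OEE = Availability * Performance * Quality / 10000
A * P = 80.1% * 83.5% / 100 = 66.88%
OEE = 66.88% * 95.2% / 100 = 63.7%

63.7%


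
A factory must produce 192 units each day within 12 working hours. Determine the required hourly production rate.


Formula: Production Rate = Daily Demand / Available Hours
Rate = 192 units/day / 12 hours/day
Rate = 16.0 units/hour

16.0 units/hour


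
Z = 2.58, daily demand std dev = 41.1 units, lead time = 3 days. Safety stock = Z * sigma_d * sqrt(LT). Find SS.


Formula: SS = z * sigma_d * sqrt(LT)
sqrt(LT) = sqrt(3) = 1.7321
SS = 2.58 * 41.1 * 1.7321
SS = 183.7 units

183.7 units


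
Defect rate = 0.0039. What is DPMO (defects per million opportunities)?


DPMO = defect_rate * 1000000 = 0.0039 * 1000000

3900


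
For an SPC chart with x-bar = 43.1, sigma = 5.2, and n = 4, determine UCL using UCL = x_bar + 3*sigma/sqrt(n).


UCL = 43.1 + 3 * 5.2 / sqrt(4)

50.9


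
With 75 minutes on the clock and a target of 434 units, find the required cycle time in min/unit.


Formula: CT = Available Time / Number of Units
CT = 75 min / 434 units
CT = 0.17 min/unit

0.17 min/unit


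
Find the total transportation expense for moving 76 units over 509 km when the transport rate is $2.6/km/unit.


TC = dist * cost * units = 509 * 2.6 * 76 = $100578.40

$100578.40


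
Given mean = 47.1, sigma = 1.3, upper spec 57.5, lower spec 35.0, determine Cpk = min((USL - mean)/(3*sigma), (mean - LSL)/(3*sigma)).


Cpu = (57.5 - 47.1) / (3 * 1.3) = 2.67
Cpl = (47.1 - 35.0) / (3 * 1.3) = 3.1
Cpk = min(2.67, 3.1) = 2.67

2.67


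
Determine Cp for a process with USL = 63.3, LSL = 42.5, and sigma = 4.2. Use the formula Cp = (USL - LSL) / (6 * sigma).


Cp = (63.3 - 42.5) / (6 * 4.2)

0.83


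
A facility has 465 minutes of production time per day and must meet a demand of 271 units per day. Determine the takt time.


Formula: Takt Time = Available Production Time / Customer Demand
Takt = 465 min/day / 271 units/day
Takt = 1.72 min/unit

1.72 min/unit


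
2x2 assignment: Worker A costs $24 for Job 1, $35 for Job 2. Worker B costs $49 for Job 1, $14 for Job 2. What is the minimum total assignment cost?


Option 1: A->1 + B->2 = $24 + $14 = $38
Option 2: A->2 + B->1 = $35 + $49 = $84
Min cost = min($38, $84) = $38

$38


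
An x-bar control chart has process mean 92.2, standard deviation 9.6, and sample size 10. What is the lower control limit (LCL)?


LCL = 92.2 - 3 * 9.6 / sqrt(10)

83.09


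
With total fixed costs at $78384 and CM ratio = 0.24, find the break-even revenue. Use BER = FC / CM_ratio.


Formula: BER = Fixed Costs / Contribution Margin Ratio
BER = $78384 / 0.24
BER = $326600.00 (to the nearest cent)

$326600.00


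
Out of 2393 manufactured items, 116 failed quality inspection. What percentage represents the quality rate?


Formula: Quality Rate = Good Pieces / Total Pieces * 100
Good pieces = 2393 - 116 = 2277
QR = 2277 / 2393 * 100 = 95.2%

95.2%


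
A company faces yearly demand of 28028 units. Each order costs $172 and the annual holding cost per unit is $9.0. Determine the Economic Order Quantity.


Formula: EOQ = sqrt(2 * D * S / H)
Numerator: 2 * 28028 * 172 = 9641632
2DS/H = 9641632 / 9.0 = 1071292.4
EOQ = sqrt(1071292.4) = 1035.0 units

1035.0 units


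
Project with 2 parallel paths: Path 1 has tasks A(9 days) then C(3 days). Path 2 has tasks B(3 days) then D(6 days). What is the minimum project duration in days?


Path 1 = 9 + 3 = 12 days
Path 2 = 3 + 6 = 9 days
Duration = max(12, 9) = 12 days

12 days


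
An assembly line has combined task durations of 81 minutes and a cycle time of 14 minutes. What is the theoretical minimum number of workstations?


Formula: N_min = ceil(Sum of Task Times / Cycle Time)
N_min = ceil(81 min / 14 min) = ceil(5.7857)
N_min = 6 stations

6


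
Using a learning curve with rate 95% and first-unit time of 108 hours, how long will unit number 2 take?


Formula: T_n = T_1 * (learning_rate)^(log2(n)) where learning_rate = rate/100
Doublings = log2(2) = 1
T_n = 108 * 0.95^1
T_n = 108 * 0.95 = 102.6 hours

102.6 hours


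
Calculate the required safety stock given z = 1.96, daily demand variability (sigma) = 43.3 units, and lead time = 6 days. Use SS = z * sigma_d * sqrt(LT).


Formula: SS = z * sigma_d * sqrt(LT)
sqrt(LT) = sqrt(6) = 2.4495
SS = 1.96 * 43.3 * 2.4495
SS = 207.9 units

207.9 units


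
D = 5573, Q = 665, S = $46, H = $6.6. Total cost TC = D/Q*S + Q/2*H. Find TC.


TC = 5573/665 * 46 + 665/2 * 6.6

$2580.00


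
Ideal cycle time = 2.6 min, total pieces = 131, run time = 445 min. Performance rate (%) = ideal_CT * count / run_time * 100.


Formula: Performance = (Ideal CT * Total Count) / Run Time * 100
Ideal output time = 2.6 * 131 = 340.6 min
Performance = 340.6 / 445 * 100 = 76.5%

76.5%


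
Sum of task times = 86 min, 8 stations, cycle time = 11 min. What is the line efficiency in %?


Formula: Efficiency = Sum of Task Times / (N_stations * CT) * 100
Total station capacity = 8 stations * 11 min = 88 min
Efficiency = 86 / 88 * 100 = 97.7%

97.7%


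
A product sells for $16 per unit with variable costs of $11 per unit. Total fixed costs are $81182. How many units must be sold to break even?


Formula: BEQ = Fixed Costs / (Price - Variable Cost)
Contribution margin = $16 - $11 = $5/unit
BEQ = ceil($81182 / $5/unit) = ceil(16236.4) = 16237 units

16237 units


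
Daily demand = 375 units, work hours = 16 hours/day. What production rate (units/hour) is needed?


Formula: Production Rate = Daily Demand / Available Hours
Rate = 375 units/day / 16 hours/day
Rate = 23.4 units/hour

23.4 units/hour


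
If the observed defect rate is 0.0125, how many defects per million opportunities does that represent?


DPMO = defect_rate * 1000000 = 0.0125 * 1000000

12500


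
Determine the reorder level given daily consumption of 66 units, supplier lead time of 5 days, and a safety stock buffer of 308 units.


Formula: ROP = (Daily Demand * Lead Time) + Safety Stock
Demand during lead time = 66 * 5 = 330 units
ROP = 330 + 308 = 638 units

638 units


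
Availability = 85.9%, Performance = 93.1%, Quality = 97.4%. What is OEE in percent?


Formula: OEE = Availability * Performance * Quality / 10000
A * P = 85.9% * 93.1% / 100 = 79.97%
OEE = 79.97% * 97.4% / 100 = 77.9%

77.9%


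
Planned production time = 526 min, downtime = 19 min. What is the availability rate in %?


Formula: Availability = (Planned Time - Downtime) / Planned Time * 100
Uptime = 526 - 19 = 507 min
Availability = 507 / 526 * 100 = 96.4%

96.4%


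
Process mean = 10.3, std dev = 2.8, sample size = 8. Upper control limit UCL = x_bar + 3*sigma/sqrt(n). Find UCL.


UCL = 10.3 + 3 * 2.8 / sqrt(8)

13.27


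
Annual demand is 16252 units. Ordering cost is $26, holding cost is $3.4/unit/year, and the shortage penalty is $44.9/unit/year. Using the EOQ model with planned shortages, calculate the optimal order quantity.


Formula: EOQ* = sqrt(2DS/H) * sqrt((H+P)/P)
Base EOQ = sqrt(2*16252*26/3.4) = 498.56 units
Correction = sqrt((3.4+44.9)/44.9) = 1.03717
EOQ* = 498.56 * 1.03717 = 517.1 units

517.1 units


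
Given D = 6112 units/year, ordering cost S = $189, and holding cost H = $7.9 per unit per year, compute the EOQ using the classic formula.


Formula: EOQ = sqrt(2 * D * S / H)
Numerator: 2 * 6112 * 189 = 2310336
2DS/H = 2310336 / 7.9 = 292447.6
EOQ = sqrt(292447.6) = 540.8 units

540.8 units


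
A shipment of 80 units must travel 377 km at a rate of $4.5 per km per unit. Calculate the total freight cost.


TC = dist * cost * units = 377 * 4.5 * 80 = $135720.00

$135720.00


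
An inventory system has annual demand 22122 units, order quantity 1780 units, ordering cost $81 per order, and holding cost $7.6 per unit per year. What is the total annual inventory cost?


TC = 22122/1780 * 81 + 1780/2 * 7.6

$7770.68


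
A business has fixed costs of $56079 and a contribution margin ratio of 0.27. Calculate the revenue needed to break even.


Formula: BER = Fixed Costs / Contribution Margin Ratio
BER = $56079 / 0.27
BER = $207700.00 (to the nearest cent)

$207700.00


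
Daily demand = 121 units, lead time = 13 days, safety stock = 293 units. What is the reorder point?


Formula: ROP = (Daily Demand * Lead Time) + Safety Stock
Demand during lead time = 121 * 13 = 1573 units
ROP = 1573 + 293 = 1866 units

1866 units


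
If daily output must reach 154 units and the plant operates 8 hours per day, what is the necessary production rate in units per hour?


Formula: Production Rate = Daily Demand / Available Hours
Rate = 154 units/day / 8 hours/day
Rate = 19.3 units/hour

19.3 units/hour


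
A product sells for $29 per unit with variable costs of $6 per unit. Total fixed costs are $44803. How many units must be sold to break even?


Formula: BEQ = Fixed Costs / (Price - Variable Cost)
Contribution margin = $29 - $6 = $23/unit
BEQ = ceil($44803 / $23/unit) = ceil(1947.96) = 1948 units

1948 units


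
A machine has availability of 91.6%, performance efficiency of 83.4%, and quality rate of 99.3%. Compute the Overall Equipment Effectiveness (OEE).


Formula: OEE = Availability * Performance * Quality / 10000
A * P = 91.6% * 83.4% / 100 = 76.39%
OEE = 76.39% * 99.3% / 100 = 75.9%

75.9%


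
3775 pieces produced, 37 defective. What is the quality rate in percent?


Formula: Quality Rate = Good Pieces / Total Pieces * 100
Good pieces = 3775 - 37 = 3738
QR = 3738 / 3775 * 100 = 99.0%

99.0%


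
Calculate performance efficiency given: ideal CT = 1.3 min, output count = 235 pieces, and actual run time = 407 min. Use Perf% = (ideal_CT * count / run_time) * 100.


Formula: Performance = (Ideal CT * Total Count) / Run Time * 100
Ideal output time = 1.3 * 235 = 305.5 min
Performance = 305.5 / 407 * 100 = 75.1%

75.1%


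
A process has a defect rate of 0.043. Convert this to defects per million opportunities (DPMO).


DPMO = defect_rate * 1000000 = 0.043 * 1000000

43000


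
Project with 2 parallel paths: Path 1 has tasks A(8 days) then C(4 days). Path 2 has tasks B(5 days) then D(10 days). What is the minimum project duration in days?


Path 1 = 8 + 4 = 12 days
Path 2 = 5 + 10 = 15 days
Duration = max(12, 15) = 15 days

15 days


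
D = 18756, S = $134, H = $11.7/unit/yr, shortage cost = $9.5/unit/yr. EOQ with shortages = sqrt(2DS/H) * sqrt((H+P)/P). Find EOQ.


Formula: EOQ* = sqrt(2DS/H) * sqrt((H+P)/P)
Base EOQ = sqrt(2*18756*134/11.7) = 655.46 units
Correction = sqrt((11.7+9.5)/9.5) = 1.49385
EOQ* = 655.46 * 1.49385 = 979.2 units

979.2 units


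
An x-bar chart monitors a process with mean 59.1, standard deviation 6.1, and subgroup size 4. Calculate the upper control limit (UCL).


UCL = 59.1 + 3 * 6.1 / sqrt(4)

68.25


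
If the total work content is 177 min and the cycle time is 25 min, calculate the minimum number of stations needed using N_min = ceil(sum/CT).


Formula: N_min = ceil(Sum of Task Times / Cycle Time)
N_min = ceil(177 min / 25 min) = ceil(7.08)
N_min = 8 stations

8


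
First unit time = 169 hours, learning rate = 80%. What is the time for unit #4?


Formula: T_n = T_1 * (learning_rate)^(log2(n)) where learning_rate = rate/100
Doublings = log2(4) = 2
T_n = 169 * 0.8^2
T_n = 169 * 0.64 = 108.2 hours

108.2 hours


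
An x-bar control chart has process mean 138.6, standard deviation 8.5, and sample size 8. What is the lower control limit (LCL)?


LCL = 138.6 - 3 * 8.5 / sqrt(8)

129.58


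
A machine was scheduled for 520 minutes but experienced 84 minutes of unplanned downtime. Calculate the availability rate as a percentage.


Formula: Availability = (Planned Time - Downtime) / Planned Time * 100
Uptime = 520 - 84 = 436 min
Availability = 436 / 520 * 100 = 83.8%

83.8%


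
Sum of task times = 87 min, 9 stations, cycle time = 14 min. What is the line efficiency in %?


Formula: Efficiency = Sum of Task Times / (N_stations * CT) * 100
Total station capacity = 9 stations * 14 min = 126 min
Efficiency = 87 / 126 * 100 = 69.0%

69.0%


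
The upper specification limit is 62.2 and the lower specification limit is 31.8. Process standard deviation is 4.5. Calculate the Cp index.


Cp = (62.2 - 31.8) / (6 * 4.5)

1.13


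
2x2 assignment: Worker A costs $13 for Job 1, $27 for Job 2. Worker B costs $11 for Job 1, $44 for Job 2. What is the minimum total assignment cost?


Option 1: A->1 + B->2 = $13 + $44 = $57
Option 2: A->2 + B->1 = $27 + $11 = $38
Min cost = min($57, $38) = $38

$38


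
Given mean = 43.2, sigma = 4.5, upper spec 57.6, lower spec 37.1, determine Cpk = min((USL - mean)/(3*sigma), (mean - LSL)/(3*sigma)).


Cpu = (57.6 - 43.2) / (3 * 4.5) = 1.07
Cpl = (43.2 - 37.1) / (3 * 4.5) = 0.45
Cpk = min(1.07, 0.45) = 0.45

0.45


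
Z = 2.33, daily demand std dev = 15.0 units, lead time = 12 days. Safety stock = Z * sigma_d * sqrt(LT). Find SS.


Formula: SS = z * sigma_d * sqrt(LT)
sqrt(LT) = sqrt(12) = 3.4641
SS = 2.33 * 15.0 * 3.4641
SS = 121.1 units

121.1 units


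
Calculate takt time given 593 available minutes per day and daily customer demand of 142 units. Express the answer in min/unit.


Formula: Takt Time = Available Production Time / Customer Demand
Takt = 593 min/day / 142 units/day
Takt = 4.18 min/unit

4.18 min/unit


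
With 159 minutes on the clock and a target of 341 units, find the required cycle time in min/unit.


Formula: CT = Available Time / Number of Units
CT = 159 min / 341 units
CT = 0.47 min/unit

0.47 min/unit


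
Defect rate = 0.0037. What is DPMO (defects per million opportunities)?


DPMO = defect_rate * 1000000 = 0.0037 * 1000000

3700


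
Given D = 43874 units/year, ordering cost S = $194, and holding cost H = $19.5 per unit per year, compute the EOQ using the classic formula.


Formula: EOQ = sqrt(2 * D * S / H)
Numerator: 2 * 43874 * 194 = 17023112
2DS/H = 17023112 / 19.5 = 872980.1
EOQ = sqrt(872980.1) = 934.3 units

934.3 units


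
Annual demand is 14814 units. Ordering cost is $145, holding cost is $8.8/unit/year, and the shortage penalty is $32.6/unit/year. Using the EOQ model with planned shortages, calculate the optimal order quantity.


Formula: EOQ* = sqrt(2DS/H) * sqrt((H+P)/P)
Base EOQ = sqrt(2*14814*145/8.8) = 698.7 units
Correction = sqrt((8.8+32.6)/32.6) = 1.12692
EOQ* = 698.7 * 1.12692 = 787.4 units

787.4 units


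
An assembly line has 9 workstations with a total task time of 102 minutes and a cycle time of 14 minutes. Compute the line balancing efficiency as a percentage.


Formula: Efficiency = Sum of Task Times / (N_stations * CT) * 100
Total station capacity = 9 stations * 14 min = 126 min
Efficiency = 102 / 126 * 100 = 81.0%

81.0%


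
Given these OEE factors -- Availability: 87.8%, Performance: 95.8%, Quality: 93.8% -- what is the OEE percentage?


Formula: OEE = Availability * Performance * Quality / 10000
A * P = 87.8% * 95.8% / 100 = 84.11%
OEE = 84.11% * 93.8% / 100 = 78.9%

78.9%


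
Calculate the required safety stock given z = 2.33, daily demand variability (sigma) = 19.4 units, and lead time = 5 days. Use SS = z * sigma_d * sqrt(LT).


Formula: SS = z * sigma_d * sqrt(LT)
sqrt(LT) = sqrt(5) = 2.2361
SS = 2.33 * 19.4 * 2.2361
SS = 101.1 units

101.1 units


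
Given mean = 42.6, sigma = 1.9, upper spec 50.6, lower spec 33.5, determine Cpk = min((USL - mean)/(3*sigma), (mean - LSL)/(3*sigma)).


Cpu = (50.6 - 42.6) / (3 * 1.9) = 1.4
Cpl = (42.6 - 33.5) / (3 * 1.9) = 1.6
Cpk = min(1.4, 1.6) = 1.4

1.4


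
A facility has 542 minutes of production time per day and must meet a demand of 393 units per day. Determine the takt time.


Formula: Takt Time = Available Production Time / Customer Demand
Takt = 542 min/day / 393 units/day
Takt = 1.38 min/unit

1.38 min/unit


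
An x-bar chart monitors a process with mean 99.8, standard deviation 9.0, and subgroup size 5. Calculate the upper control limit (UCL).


UCL = 99.8 + 3 * 9.0 / sqrt(5)

111.87


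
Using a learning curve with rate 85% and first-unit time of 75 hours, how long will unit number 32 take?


Formula: T_n = T_1 * (learning_rate)^(log2(n)) where learning_rate = rate/100
Doublings = log2(32) = 5
T_n = 75 * 0.85^5
T_n = 75 * 0.4437 = 33.3 hours

33.3 hours


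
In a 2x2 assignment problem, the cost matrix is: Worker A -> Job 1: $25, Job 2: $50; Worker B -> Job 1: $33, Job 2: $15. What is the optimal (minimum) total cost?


Option 1: A->1 + B->2 = $25 + $15 = $40
Option 2: A->2 + B->1 = $50 + $33 = $83
Min cost = min($40, $83) = $40

$40


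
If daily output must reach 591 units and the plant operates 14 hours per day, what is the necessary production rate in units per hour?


Formula: Production Rate = Daily Demand / Available Hours
Rate = 591 units/day / 14 hours/day
Rate = 42.2 units/hour

42.2 units/hour


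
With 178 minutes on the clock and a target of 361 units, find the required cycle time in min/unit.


Formula: CT = Available Time / Number of Units
CT = 178 min / 361 units
CT = 0.49 min/unit

0.49 min/unit


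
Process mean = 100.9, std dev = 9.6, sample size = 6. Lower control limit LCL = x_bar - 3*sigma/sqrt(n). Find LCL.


LCL = 100.9 - 3 * 9.6 / sqrt(6)

89.14


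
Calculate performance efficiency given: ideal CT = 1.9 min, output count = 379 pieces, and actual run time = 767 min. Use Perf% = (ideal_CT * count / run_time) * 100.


Formula: Performance = (Ideal CT * Total Count) / Run Time * 100
Ideal output time = 1.9 * 379 = 720.1 min
Performance = 720.1 / 767 * 100 = 93.9%

93.9%


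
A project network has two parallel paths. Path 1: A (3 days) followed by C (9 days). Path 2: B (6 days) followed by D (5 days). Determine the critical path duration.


Path 1 = 3 + 9 = 12 days
Path 2 = 6 + 5 = 11 days
Duration = max(12, 11) = 12 days

12 days


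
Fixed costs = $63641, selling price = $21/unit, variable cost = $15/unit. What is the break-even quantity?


Formula: BEQ = Fixed Costs / (Price - Variable Cost)
Contribution margin = $21 - $15 = $6/unit
BEQ = ceil($63641 / $6/unit) = ceil(10606.83) = 10607 units

10607 units


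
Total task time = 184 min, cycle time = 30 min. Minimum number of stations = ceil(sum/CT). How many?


Formula: N_min = ceil(Sum of Task Times / Cycle Time)
N_min = ceil(184 min / 30 min) = ceil(6.1333)
N_min = 7 stations

7


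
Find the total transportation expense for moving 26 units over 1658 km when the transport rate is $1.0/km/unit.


TC = dist * cost * units = 1658 * 1.0 * 26 = $43108.00

$43108.00


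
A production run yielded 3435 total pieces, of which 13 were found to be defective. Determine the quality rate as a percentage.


Formula: Quality Rate = Good Pieces / Total Pieces * 100
Good pieces = 3435 - 13 = 3422
QR = 3422 / 3435 * 100 = 99.6%

99.6%


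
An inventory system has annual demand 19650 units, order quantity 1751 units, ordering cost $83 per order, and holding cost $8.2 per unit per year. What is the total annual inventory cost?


TC = 19650/1751 * 83 + 1751/2 * 8.2

$8110.54


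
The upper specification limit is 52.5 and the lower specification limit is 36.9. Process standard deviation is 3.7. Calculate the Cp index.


Cp = (52.5 - 36.9) / (6 * 3.7)

0.7


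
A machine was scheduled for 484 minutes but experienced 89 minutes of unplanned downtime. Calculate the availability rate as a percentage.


Formula: Availability = (Planned Time - Downtime) / Planned Time * 100
Uptime = 484 - 89 = 395 min
Availability = 395 / 484 * 100 = 81.6%

81.6%


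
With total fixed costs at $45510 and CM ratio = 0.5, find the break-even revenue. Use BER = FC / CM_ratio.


Formula: BER = Fixed Costs / Contribution Margin Ratio
BER = $45510 / 0.5
BER = $91020.00 (to the nearest cent)

$91020.00


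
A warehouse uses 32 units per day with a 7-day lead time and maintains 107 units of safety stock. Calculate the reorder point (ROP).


Formula: ROP = (Daily Demand * Lead Time) + Safety Stock
Demand during lead time = 32 * 7 = 224 units
ROP = 224 + 107 = 331 units

331 units


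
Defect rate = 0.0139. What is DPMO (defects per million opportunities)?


DPMO = defect_rate * 1000000 = 0.0139 * 1000000

13900


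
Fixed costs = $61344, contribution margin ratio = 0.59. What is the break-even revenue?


Formula: BER = Fixed Costs / Contribution Margin Ratio
BER = $61344 / 0.59
BER = $103972.88 (to the nearest cent)

$103972.88


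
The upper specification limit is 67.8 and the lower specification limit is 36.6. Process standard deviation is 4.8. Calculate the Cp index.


Cp = (67.8 - 36.6) / (6 * 4.8)

1.08


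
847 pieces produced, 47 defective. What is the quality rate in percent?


Formula: Quality Rate = Good Pieces / Total Pieces * 100
Good pieces = 847 - 47 = 800
QR = 800 / 847 * 100 = 94.5%

94.5%


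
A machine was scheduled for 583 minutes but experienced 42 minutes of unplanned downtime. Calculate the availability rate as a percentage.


Formula: Availability = (Planned Time - Downtime) / Planned Time * 100
Uptime = 583 - 42 = 541 min
Availability = 541 / 583 * 100 = 92.8%

92.8%


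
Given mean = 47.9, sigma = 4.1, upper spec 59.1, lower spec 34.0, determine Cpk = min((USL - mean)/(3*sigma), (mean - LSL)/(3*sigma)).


Cpu = (59.1 - 47.9) / (3 * 4.1) = 0.91
Cpl = (47.9 - 34.0) / (3 * 4.1) = 1.13
Cpk = min(0.91, 1.13) = 0.91

0.91


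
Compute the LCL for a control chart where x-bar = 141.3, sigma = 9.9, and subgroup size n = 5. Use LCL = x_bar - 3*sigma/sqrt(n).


LCL = 141.3 - 3 * 9.9 / sqrt(5)

128.02


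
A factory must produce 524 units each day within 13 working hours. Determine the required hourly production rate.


Formula: Production Rate = Daily Demand / Available Hours
Rate = 524 units/day / 13 hours/day
Rate = 40.3 units/hour

40.3 units/hour


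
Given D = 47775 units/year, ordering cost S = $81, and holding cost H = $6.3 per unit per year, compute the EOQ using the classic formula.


Formula: EOQ = sqrt(2 * D * S / H)
Numerator: 2 * 47775 * 81 = 7739550
2DS/H = 7739550 / 6.3 = 1228500.0
EOQ = sqrt(1228500.0) = 1108.4 units

1108.4 units


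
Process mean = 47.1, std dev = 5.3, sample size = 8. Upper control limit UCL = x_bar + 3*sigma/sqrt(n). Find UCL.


UCL = 47.1 + 3 * 5.3 / sqrt(8)

52.72


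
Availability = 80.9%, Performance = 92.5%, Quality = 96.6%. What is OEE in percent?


Formula: OEE = Availability * Performance * Quality / 10000
A * P = 80.9% * 92.5% / 100 = 74.83%
OEE = 74.83% * 96.6% / 100 = 72.3%

72.3%


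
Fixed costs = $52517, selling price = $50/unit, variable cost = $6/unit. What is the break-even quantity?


Formula: BEQ = Fixed Costs / (Price - Variable Cost)
Contribution margin = $50 - $6 = $44/unit
BEQ = ceil($52517 / $44/unit) = ceil(1193.57) = 1194 units

1194 units


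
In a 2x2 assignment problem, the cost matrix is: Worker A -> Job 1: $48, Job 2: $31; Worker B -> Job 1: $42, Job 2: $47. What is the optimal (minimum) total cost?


Option 1: A->1 + B->2 = $48 + $47 = $95
Option 2: A->2 + B->1 = $31 + $42 = $73
Min cost = min($95, $73) = $73

$73


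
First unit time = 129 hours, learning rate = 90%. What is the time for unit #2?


Formula: T_n = T_1 * (learning_rate)^(log2(n)) where learning_rate = rate/100
Doublings = log2(2) = 1
T_n = 129 * 0.9^1
T_n = 129 * 0.9 = 116.1 hours

116.1 hours


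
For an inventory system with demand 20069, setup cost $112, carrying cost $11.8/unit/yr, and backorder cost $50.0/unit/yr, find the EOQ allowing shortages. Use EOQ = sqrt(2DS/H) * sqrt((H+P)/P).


Formula: EOQ* = sqrt(2DS/H) * sqrt((H+P)/P)
Base EOQ = sqrt(2*20069*112/11.8) = 617.23 units
Correction = sqrt((11.8+50.0)/50.0) = 1.11176
EOQ* = 617.23 * 1.11176 = 686.2 units

686.2 units


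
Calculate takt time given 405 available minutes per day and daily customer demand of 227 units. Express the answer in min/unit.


Formula: Takt Time = Available Production Time / Customer Demand
Takt = 405 min/day / 227 units/day
Takt = 1.78 min/unit

1.78 min/unit


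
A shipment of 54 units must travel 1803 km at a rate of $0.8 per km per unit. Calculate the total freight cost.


TC = dist * cost * units = 1803 * 0.8 * 54 = $77889.60

$77889.60


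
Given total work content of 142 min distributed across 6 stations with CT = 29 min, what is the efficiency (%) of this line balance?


Formula: Efficiency = Sum of Task Times / (N_stations * CT) * 100
Total station capacity = 6 stations * 29 min = 174 min
Efficiency = 142 / 174 * 100 = 81.6%

81.6%


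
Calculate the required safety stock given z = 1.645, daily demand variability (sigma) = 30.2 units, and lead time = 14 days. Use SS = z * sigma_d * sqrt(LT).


Formula: SS = z * sigma_d * sqrt(LT)
sqrt(LT) = sqrt(14) = 3.7417
SS = 1.645 * 30.2 * 3.7417
SS = 185.9 units

185.9 units


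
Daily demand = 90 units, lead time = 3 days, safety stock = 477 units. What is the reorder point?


Formula: ROP = (Daily Demand * Lead Time) + Safety Stock
Demand during lead time = 90 * 3 = 270 units
ROP = 270 + 477 = 747 units

747 units


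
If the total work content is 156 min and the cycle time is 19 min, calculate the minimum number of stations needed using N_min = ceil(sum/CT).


Formula: N_min = ceil(Sum of Task Times / Cycle Time)
N_min = ceil(156 min / 19 min) = ceil(8.2105)
N_min = 9 stations

9


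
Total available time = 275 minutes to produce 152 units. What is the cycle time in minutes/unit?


Formula: CT = Available Time / Number of Units
CT = 275 min / 152 units
CT = 1.81 min/unit

1.81 min/unit


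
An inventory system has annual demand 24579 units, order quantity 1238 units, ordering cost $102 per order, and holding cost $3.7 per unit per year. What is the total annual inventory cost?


TC = 24579/1238 * 102 + 1238/2 * 3.7

$4315.39


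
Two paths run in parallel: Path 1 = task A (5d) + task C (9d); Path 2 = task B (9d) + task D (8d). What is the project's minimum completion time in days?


Path 1 = 5 + 9 = 14 days
Path 2 = 9 + 8 = 17 days
Duration = max(14, 17) = 17 days

17 days


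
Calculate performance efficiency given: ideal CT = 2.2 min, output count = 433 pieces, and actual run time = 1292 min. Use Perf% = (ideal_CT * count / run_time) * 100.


Formula: Performance = (Ideal CT * Total Count) / Run Time * 100
Ideal output time = 2.2 * 433 = 952.6 min
Performance = 952.6 / 1292 * 100 = 73.7%

73.7%


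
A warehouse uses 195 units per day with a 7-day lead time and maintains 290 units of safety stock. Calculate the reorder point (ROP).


Formula: ROP = (Daily Demand * Lead Time) + Safety Stock
Demand during lead time = 195 * 7 = 1365 units
ROP = 1365 + 290 = 1655 units

1655 units


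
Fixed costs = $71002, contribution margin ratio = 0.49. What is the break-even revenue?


Formula: BER = Fixed Costs / Contribution Margin Ratio
BER = $71002 / 0.49
BER = $144902.04 (to the nearest cent)

$144902.04


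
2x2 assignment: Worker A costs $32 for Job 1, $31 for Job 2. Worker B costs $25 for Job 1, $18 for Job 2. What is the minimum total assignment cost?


Option 1: A->1 + B->2 = $32 + $18 = $50
Option 2: A->2 + B->1 = $31 + $25 = $56
Min cost = min($50, $56) = $50

$50
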